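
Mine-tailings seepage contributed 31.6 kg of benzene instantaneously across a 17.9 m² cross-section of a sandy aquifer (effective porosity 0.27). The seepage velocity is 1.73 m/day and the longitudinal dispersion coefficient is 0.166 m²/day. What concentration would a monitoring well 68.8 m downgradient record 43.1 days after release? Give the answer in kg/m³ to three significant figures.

0.216 kg/m³

For an instantaneous plane source, C(x,t) = M/(n_e·A·√(4πDt)) · exp(−(x−vt)²/(4Dt)), with n_e·A the pore (flow) area.
Plume center vt = 1.73 × 43.1 = 74.563 m, so the well at 68.8 m is 5.763 m upgradient of the peak.
√(4πDt) = 9.482 m, giving peak height M/(n_e·A·√(4πDt)) = 31.6/(0.27 × 17.9 × 9.482) = 0.6896 kg/m³.
(x−vt)²/(4Dt) = (-5.763)²/(4 × 0.166 × 43.1) = 1.161; exp(−1.161) = 0.3132.
C = 0.6896 × 0.3132 = 0.216 kg/m³.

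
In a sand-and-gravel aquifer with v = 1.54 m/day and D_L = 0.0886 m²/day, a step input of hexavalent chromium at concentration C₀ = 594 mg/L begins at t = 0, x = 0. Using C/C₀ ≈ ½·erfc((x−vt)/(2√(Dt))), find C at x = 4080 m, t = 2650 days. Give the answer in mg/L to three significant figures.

For a continuous step input, C/C₀ ≈ ½·erfc((x−vt)/(2√(Dt))).
vt = 1.54 × 2650 = 4081 m and 2√(Dt) = 2√(0.0886 × 2650) = 30.65 m.
Argument (x−vt)/(2√(Dt)) = (4080 − 4081)/30.65 = -0.03263; ½·erfc(-0.03263) = 0.5184.
C = 594 × 0.5184 = 308 mg/L.

308 mg/L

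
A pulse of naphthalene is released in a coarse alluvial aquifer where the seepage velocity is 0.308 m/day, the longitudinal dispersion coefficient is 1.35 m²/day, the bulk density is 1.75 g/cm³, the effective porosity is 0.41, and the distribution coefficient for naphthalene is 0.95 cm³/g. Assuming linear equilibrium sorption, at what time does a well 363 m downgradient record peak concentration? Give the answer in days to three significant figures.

Retardation factor R = 1 + ρ_b·K_d/n = 1 + 1.75 × 0.95/0.41 = 5.055.
Sorption retards both mechanisms: v_R = v/R = 0.06093 m/day, D_R = D/R = 0.2671 m²/day.
Peak time from v_R²t² + 2D_R t − x² = 0: t = (√(D_R² + v_R²x²) − D_R)/v_R².
√(D_R² + v_R²x²) = √(0.2671² + 0.06093² × 363²) = 22.12; v_R² = 0.003712.
t = (22.12 − 0.2671)/0.003712 = 5890 days.

5890 days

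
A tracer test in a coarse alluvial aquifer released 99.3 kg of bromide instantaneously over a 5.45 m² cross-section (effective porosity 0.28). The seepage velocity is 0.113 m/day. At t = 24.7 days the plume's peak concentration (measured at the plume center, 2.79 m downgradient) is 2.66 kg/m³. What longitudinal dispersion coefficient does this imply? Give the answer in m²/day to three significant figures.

1.93 m²/day

At the plume center C_max = M/(n_e·A·√(4πDt)), so D = M²/(4πt·(n_e·A·C_max)²).
n_e·A·C_max = 0.28 × 5.45 × 2.66 = 4.059 kg/m.
D = 99.3²/(4π × 24.7 × 4.059²) = 1.93 m²/day.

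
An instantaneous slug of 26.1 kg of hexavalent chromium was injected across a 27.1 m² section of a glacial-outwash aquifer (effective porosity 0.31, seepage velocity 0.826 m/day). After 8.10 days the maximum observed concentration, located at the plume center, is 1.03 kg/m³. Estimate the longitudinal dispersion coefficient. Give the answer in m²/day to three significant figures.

At the plume center C_max = M/(n_e·A·√(4πDt)), so D = M²/(4πt·(n_e·A·C_max)²).
n_e·A·C_max = 0.31 × 27.1 × 1.03 = 8.653 kg/m.
D = 26.1²/(4π × 8.10 × 8.653²) = 0.0894 m²/day.

0.0894 m²/day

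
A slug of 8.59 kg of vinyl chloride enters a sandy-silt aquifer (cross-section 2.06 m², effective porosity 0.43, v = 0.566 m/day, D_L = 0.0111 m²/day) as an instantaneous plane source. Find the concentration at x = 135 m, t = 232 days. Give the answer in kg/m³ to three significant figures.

For an instantaneous plane source, C(x,t) = M/(n_e·A·√(4πDt)) · exp(−(x−vt)²/(4Dt)), with n_e·A the pore (flow) area.
Plume center vt = 0.566 × 232 = 131.312 m, so the well at 135 m is 3.688 m downgradient of the peak.
√(4πDt) = 5.689 m, giving peak height M/(n_e·A·√(4πDt)) = 8.59/(0.43 × 2.06 × 5.689) = 1.705 kg/m³.
(x−vt)²/(4Dt) = (3.688)²/(4 × 0.0111 × 232) = 1.320; exp(−1.320) = 0.2671.
C = 1.705 × 0.2671 = 0.455 kg/m³.

0.455 kg/m³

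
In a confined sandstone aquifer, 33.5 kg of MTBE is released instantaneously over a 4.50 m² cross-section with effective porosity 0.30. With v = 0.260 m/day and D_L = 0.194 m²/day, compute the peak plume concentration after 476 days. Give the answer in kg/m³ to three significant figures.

0.728 kg/m³

The peak of an instantaneous 1D plume sits at x = vt; there the Gaussian factor is 1 and C_max = M/(n_e·A·√(4πDt)), where n_e·A is the pore area the mass is dissolved in.
√(4πDt) = √(4π × 0.194 × 476) = 34.07 m, so C_max = 33.5/(0.30 × 4.50 × 34.07) = 0.728 kg/m³.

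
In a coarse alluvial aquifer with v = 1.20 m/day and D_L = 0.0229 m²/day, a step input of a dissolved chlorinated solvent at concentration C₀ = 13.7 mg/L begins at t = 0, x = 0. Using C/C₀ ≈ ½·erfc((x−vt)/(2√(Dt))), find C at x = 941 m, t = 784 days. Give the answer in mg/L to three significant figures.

For a continuous step input, C/C₀ ≈ ½·erfc((x−vt)/(2√(Dt))).
vt = 1.20 × 784 = 940.8 m and 2√(Dt) = 2√(0.0229 × 784) = 8.474 m.
Argument (x−vt)/(2√(Dt)) = (941 − 940.8)/8.474 = 0.02360; ½·erfc(0.02360) = 0.4867.
C = 13.7 × 0.4867 = 6.67 mg/L.

6.67 mg/L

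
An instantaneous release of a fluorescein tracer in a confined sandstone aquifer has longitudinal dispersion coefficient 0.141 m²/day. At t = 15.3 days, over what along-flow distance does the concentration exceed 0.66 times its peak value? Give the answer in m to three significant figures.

3.79 m

The plume is Gaussian with σ = √(2Dt) = √(2 × 0.141 × 15.3) = 2.077 m.
C/C_peak = exp(−Δx²/(2σ²)) = 0.66 ⇒ Δx = σ·√(−2 ln 0.66) = 2.077 × 0.9116 = 1.893 m.
Width = 2Δx = 3.79 m.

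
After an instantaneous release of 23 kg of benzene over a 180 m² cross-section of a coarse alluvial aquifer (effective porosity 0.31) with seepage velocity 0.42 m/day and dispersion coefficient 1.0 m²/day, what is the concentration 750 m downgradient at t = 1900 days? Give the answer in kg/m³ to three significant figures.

For an instantaneous plane source, C(x,t) = M/(n_e·A·√(4πDt)) · exp(−(x−vt)²/(4Dt)), with n_e·A the pore (flow) area.
Plume center vt = 0.42 × 1900 = 798 m, so the well at 750 m is 48 m upgradient of the peak.
√(4πDt) = 154.5 m, giving peak height M/(n_e·A·√(4πDt)) = 23/(0.31 × 180 × 154.5) = 0.002668 kg/m³.
(x−vt)²/(4Dt) = (-48)²/(4 × 1.0 × 1900) = 0.3032; exp(−0.3032) = 0.7385.
C = 0.002668 × 0.7385 = 0.00197 kg/m³.

0.00197 kg/m³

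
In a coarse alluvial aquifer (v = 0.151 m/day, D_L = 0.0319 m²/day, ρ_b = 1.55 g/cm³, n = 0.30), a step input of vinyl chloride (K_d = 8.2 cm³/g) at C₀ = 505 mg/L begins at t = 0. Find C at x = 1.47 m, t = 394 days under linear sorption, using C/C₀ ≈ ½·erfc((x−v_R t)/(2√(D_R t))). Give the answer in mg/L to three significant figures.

227 mg/L

Retardation factor R = 1 + ρ_b·K_d/n = 1 + 1.55 × 8.2/0.30 = 43.37.
Sorption retards both mechanisms: v_R = v/R = 0.003482 m/day, D_R = D/R = 0.0007355 m²/day.
v_R·t = 0.003482 × 394 = 1.371908 m; 2√(D_R t) = 1.077 m; argument = (1.47 − 1.371908)/1.077 = 0.09108.
C = C₀ × ½·erfc(0.09108) = 505 × 0.4488 = 227 mg/L.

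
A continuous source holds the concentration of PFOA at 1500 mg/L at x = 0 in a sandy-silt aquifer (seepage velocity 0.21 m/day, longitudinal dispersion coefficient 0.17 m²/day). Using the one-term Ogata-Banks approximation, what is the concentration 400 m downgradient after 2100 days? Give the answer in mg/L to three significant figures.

1410 mg/L

For a continuous step input, C/C₀ ≈ ½·erfc((x−vt)/(2√(Dt))).
vt = 0.21 × 2100 = 441 m and 2√(Dt) = 2√(0.17 × 2100) = 37.79 m.
Argument (x−vt)/(2√(Dt)) = (400 − 441)/37.79 = -1.085; ½·erfc(-1.085) = 0.9375.
C = 1500 × 0.9375 = 1410 mg/L.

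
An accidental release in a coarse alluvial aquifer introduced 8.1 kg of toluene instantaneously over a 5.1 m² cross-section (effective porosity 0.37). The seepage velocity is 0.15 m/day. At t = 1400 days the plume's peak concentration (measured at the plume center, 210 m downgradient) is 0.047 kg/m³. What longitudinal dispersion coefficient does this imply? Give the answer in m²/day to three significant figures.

At the plume center C_max = M/(n_e·A·√(4πDt)), so D = M²/(4πt·(n_e·A·C_max)²).
n_e·A·C_max = 0.37 × 5.1 × 0.047 = 0.08869 kg/m.
D = 8.1²/(4π × 1400 × 0.08869²) = 0.474 m²/day.

0.474 m²/day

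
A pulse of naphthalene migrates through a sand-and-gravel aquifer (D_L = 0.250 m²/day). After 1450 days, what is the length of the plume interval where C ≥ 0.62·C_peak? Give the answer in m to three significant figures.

52.7 m

The plume is Gaussian with σ = √(2Dt) = √(2 × 0.250 × 1450) = 26.93 m.
C/C_peak = exp(−Δx²/(2σ²)) = 0.62 ⇒ Δx = σ·√(−2 ln 0.62) = 26.93 × 0.9778 = 26.33 m.
Width = 2Δx = 52.7 m.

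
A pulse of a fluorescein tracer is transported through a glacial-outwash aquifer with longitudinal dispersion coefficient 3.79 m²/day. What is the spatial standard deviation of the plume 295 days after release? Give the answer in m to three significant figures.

47.3 m

Dispersive spreading gives a Gaussian with σ² = 2Dt; advection only shifts the center.
σ = √(2 × 3.79 × 295) = 47.3 m.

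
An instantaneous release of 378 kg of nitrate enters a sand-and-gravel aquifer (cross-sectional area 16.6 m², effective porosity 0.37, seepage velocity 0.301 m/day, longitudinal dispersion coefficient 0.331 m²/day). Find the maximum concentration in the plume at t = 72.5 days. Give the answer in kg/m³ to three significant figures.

3.54 kg/m³

The peak of an instantaneous 1D plume sits at x = vt; there the Gaussian factor is 1 and C_max = M/(n_e·A·√(4πDt)), where n_e·A is the pore area the mass is dissolved in.
√(4πDt) = √(4π × 0.331 × 72.5) = 17.37 m, so C_max = 378/(0.37 × 16.6 × 17.37) = 3.54 kg/m³.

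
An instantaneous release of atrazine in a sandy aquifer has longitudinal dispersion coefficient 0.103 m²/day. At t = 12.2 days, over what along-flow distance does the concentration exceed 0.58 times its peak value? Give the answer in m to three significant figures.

The plume is Gaussian with σ = √(2Dt) = √(2 × 0.103 × 12.2) = 1.585 m.
C/C_peak = exp(−Δx²/(2σ²)) = 0.58 ⇒ Δx = σ·√(−2 ln 0.58) = 1.585 × 1.044 = 1.655 m.
Width = 2Δx = 3.31 m.

3.31 m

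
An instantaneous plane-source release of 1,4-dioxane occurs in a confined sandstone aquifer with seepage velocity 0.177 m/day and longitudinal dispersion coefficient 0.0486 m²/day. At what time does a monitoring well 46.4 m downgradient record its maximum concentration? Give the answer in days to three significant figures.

261 days

For the 1D instantaneous-source solution, setting ∂C/∂t = 0 at fixed x gives v²t² + 2Dt − x² = 0, so t = (√(D² + v²x²) − D)/v².
√(D² + v²x²) = √(0.0486² + 0.177² × 46.4²) = 8.213; v² = 0.031329.
t = (8.213 − 0.0486)/0.031329 = 261 days (vs. the pure-advection estimate x/v = 262 d).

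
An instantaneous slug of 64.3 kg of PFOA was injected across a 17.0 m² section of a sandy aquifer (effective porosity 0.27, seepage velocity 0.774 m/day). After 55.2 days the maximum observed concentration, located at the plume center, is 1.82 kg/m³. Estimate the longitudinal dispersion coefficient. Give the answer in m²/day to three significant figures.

At the plume center C_max = M/(n_e·A·√(4πDt)), so D = M²/(4πt·(n_e·A·C_max)²).
n_e·A·C_max = 0.27 × 17.0 × 1.82 = 8.354 kg/m.
D = 64.3²/(4π × 55.2 × 8.354²) = 0.0854 m²/day.

0.0854 m²/day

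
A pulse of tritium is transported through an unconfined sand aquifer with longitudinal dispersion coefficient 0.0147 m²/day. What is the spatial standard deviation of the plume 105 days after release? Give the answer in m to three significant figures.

1.76 m

Dispersive spreading gives a Gaussian with σ² = 2Dt; advection only shifts the center.
σ = √(2 × 0.0147 × 105) = 1.76 m.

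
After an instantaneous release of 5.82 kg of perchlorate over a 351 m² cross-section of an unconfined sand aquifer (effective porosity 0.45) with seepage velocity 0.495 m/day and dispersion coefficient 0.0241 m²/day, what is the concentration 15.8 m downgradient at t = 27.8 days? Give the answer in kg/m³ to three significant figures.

0.00269 kg/m³

For an instantaneous plane source, C(x,t) = M/(n_e·A·√(4πDt)) · exp(−(x−vt)²/(4Dt)), with n_e·A the pore (flow) area.
Plume center vt = 0.495 × 27.8 = 13.761 m, so the well at 15.8 m is 2.039 m downgradient of the peak.
√(4πDt) = 2.902 m, giving peak height M/(n_e·A·√(4πDt)) = 5.82/(0.45 × 351 × 2.902) = 0.01270 kg/m³.
(x−vt)²/(4Dt) = (2.039)²/(4 × 0.0241 × 27.8) = 1.551; exp(−1.551) = 0.2120.
C = 0.01270 × 0.2120 = 0.00269 kg/m³.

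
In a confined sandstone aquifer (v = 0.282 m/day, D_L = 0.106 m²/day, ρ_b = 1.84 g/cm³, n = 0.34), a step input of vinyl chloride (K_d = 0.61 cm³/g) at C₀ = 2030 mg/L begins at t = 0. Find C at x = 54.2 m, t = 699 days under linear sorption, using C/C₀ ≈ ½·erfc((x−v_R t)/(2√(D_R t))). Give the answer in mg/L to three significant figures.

156 mg/L

Retardation factor R = 1 + ρ_b·K_d/n = 1 + 1.84 × 0.61/0.34 = 4.301.
Sorption retards both mechanisms: v_R = v/R = 0.06557 m/day, D_R = D/R = 0.02465 m²/day.
v_R·t = 0.06557 × 699 = 45.83343 m; 2√(D_R t) = 8.302 m; argument = (54.2 − 45.83343)/8.302 = 1.008.
C = C₀ × ½·erfc(1.008) = 2030 × 0.07700 = 156 mg/L.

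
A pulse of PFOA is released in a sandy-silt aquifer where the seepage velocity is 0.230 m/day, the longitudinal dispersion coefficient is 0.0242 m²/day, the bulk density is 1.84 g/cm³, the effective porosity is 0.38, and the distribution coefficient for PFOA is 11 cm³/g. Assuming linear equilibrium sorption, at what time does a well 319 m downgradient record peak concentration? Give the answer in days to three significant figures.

Retardation factor R = 1 + ρ_b·K_d/n = 1 + 1.84 × 11/0.38 = 54.26.
Sorption retards both mechanisms: v_R = v/R = 0.004239 m/day, D_R = D/R = 0.0004460 m²/day.
Peak time from v_R²t² + 2D_R t − x² = 0: t = (√(D_R² + v_R²x²) − D_R)/v_R².
√(D_R² + v_R²x²) = √(0.0004460² + 0.004239² × 319²) = 1.352; v_R² = 1.797e-05.
t = (1.352 − 0.0004460)/1.797e-05 = 75200 days.

75200 days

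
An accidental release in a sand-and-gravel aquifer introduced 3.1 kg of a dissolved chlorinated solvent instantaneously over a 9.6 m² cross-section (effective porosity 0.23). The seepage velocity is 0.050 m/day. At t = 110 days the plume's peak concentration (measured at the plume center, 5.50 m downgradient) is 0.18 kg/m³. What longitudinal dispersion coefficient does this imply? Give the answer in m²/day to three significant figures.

0.0440 m²/day

At the plume center C_max = M/(n_e·A·√(4πDt)), so D = M²/(4πt·(n_e·A·C_max)²).
n_e·A·C_max = 0.23 × 9.6 × 0.18 = 0.3974 kg/m.
D = 3.1²/(4π × 110 × 0.3974²) = 0.0440 m²/day.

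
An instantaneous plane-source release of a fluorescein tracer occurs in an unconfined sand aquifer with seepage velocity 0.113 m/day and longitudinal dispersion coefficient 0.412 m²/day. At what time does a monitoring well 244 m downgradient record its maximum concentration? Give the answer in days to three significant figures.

2130 days

For the 1D instantaneous-source solution, setting ∂C/∂t = 0 at fixed x gives v²t² + 2Dt − x² = 0, so t = (√(D² + v²x²) − D)/v².
√(D² + v²x²) = √(0.412² + 0.113² × 244²) = 27.58; v² = 0.012769.
t = (27.58 − 0.412)/0.012769 = 2130 days (vs. the pure-advection estimate x/v = 2160 d).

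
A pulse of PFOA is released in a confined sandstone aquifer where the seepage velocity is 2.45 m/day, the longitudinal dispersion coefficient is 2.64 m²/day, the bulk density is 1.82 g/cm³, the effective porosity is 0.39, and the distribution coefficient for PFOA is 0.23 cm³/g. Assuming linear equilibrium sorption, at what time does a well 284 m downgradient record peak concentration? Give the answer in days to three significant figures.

239 days

Retardation factor R = 1 + ρ_b·K_d/n = 1 + 1.82 × 0.23/0.39 = 2.073.
Sorption retards both mechanisms: v_R = v/R = 1.182 m/day, D_R = D/R = 1.274 m²/day.
Peak time from v_R²t² + 2D_R t − x² = 0: t = (√(D_R² + v_R²x²) − D_R)/v_R².
√(D_R² + v_R²x²) = √(1.274² + 1.182² × 284²) = 335.7; v_R² = 1.397.
t = (335.7 − 1.274)/1.397 = 239 days.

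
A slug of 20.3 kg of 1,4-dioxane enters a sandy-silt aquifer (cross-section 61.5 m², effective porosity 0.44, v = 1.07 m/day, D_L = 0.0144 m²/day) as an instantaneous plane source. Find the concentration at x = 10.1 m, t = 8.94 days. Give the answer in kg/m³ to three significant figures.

0.339 kg/m³

For an instantaneous plane source, C(x,t) = M/(n_e·A·√(4πDt)) · exp(−(x−vt)²/(4Dt)), with n_e·A the pore (flow) area.
Plume center vt = 1.07 × 8.94 = 9.5658 m, so the well at 10.1 m is 0.5342 m downgradient of the peak.
√(4πDt) = 1.272 m, giving peak height M/(n_e·A·√(4πDt)) = 20.3/(0.44 × 61.5 × 1.272) = 0.5898 kg/m³.
(x−vt)²/(4Dt) = (0.5342)²/(4 × 0.0144 × 8.94) = 0.5542; exp(−0.5542) = 0.5745.
C = 0.5898 × 0.5745 = 0.339 kg/m³.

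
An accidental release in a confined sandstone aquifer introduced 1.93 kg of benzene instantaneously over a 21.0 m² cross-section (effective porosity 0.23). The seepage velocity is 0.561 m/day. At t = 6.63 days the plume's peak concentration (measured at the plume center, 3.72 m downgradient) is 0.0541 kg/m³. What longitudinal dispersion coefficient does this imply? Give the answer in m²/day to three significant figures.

0.655 m²/day

At the plume center C_max = M/(n_e·A·√(4πDt)), so D = M²/(4πt·(n_e·A·C_max)²).
n_e·A·C_max = 0.23 × 21.0 × 0.0541 = 0.2613 kg/m.
D = 1.93²/(4π × 6.63 × 0.2613²) = 0.655 m²/day.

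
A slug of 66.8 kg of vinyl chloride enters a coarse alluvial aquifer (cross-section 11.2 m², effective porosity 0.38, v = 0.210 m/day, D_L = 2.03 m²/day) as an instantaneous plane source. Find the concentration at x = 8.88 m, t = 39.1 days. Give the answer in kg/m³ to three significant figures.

0.496 kg/m³

For an instantaneous plane source, C(x,t) = M/(n_e·A·√(4πDt)) · exp(−(x−vt)²/(4Dt)), with n_e·A the pore (flow) area.
Plume center vt = 0.210 × 39.1 = 8.211 m, so the well at 8.88 m is 0.669 m downgradient of the peak.
√(4πDt) = 31.58 m, giving peak height M/(n_e·A·√(4πDt)) = 66.8/(0.38 × 11.2 × 31.58) = 0.4970 kg/m³.
(x−vt)²/(4Dt) = (0.669)²/(4 × 2.03 × 39.1) = 0.001410; exp(−0.001410) = 0.9986.
C = 0.4970 × 0.9986 = 0.496 kg/m³.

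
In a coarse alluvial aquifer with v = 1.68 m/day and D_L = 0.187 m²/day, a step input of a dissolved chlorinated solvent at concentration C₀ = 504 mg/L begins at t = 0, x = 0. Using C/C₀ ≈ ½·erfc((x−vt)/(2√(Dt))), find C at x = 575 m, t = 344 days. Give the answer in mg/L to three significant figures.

303 mg/L

For a continuous step input, C/C₀ ≈ ½·erfc((x−vt)/(2√(Dt))).
vt = 1.68 × 344 = 577.92 m and 2√(Dt) = 2√(0.187 × 344) = 16.04 m.
Argument (x−vt)/(2√(Dt)) = (575 − 577.92)/16.04 = -0.1820; ½·erfc(-0.1820) = 0.6016.
C = 504 × 0.6016 = 303 mg/L.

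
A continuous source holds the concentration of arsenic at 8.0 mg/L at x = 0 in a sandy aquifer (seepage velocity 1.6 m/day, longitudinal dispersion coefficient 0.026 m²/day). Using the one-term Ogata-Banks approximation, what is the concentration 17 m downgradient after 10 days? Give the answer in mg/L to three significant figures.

0.662 mg/L

For a continuous step input, C/C₀ ≈ ½·erfc((x−vt)/(2√(Dt))).
vt = 1.6 × 10 = 16 m and 2√(Dt) = 2√(0.026 × 10) = 1.020 m.
Argument (x−vt)/(2√(Dt)) = (17 − 16)/1.020 = 0.9804; ½·erfc(0.9804) = 0.08280.
C = 8.0 × 0.08280 = 0.662 mg/L.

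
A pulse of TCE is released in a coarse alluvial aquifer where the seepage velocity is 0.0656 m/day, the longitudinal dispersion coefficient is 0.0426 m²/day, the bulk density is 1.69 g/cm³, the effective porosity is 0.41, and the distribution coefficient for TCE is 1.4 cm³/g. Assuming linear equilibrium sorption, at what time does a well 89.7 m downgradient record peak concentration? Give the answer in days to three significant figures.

Retardation factor R = 1 + ρ_b·K_d/n = 1 + 1.69 × 1.4/0.41 = 6.771.
Sorption retards both mechanisms: v_R = v/R = 0.009688 m/day, D_R = D/R = 0.006292 m²/day.
Peak time from v_R²t² + 2D_R t − x² = 0: t = (√(D_R² + v_R²x²) − D_R)/v_R².
√(D_R² + v_R²x²) = √(0.006292² + 0.009688² × 89.7²) = 0.8690; v_R² = 9.386e-05.
t = (0.8690 − 0.006292)/9.386e-05 = 9190 days.

9190 days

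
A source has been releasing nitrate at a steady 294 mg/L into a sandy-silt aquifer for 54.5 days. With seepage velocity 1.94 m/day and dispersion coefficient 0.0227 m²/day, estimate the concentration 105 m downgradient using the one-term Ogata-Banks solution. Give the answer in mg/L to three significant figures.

200 mg/L

For a continuous step input, C/C₀ ≈ ½·erfc((x−vt)/(2√(Dt))).
vt = 1.94 × 54.5 = 105.73 m and 2√(Dt) = 2√(0.0227 × 54.5) = 2.225 m.
Argument (x−vt)/(2√(Dt)) = (105 − 105.73)/2.225 = -0.3281; ½·erfc(-0.3281) = 0.6787.
C = 294 × 0.6787 = 200 mg/L.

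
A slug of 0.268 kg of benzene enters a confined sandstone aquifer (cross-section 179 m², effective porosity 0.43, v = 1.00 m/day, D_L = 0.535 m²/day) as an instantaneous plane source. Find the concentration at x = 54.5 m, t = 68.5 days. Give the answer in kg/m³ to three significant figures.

4.26e-05 kg/m³

For an instantaneous plane source, C(x,t) = M/(n_e·A·√(4πDt)) · exp(−(x−vt)²/(4Dt)), with n_e·A the pore (flow) area.
Plume center vt = 1.00 × 68.5 = 68.5 m, so the well at 54.5 m is 14 m upgradient of the peak.
√(4πDt) = 21.46 m, giving peak height M/(n_e·A·√(4πDt)) = 0.268/(0.43 × 179 × 21.46) = 0.0001622 kg/m³.
(x−vt)²/(4Dt) = (-14)²/(4 × 0.535 × 68.5) = 1.337; exp(−1.337) = 0.2626.
C = 0.0001622 × 0.2626 = 4.26e-05 kg/m³.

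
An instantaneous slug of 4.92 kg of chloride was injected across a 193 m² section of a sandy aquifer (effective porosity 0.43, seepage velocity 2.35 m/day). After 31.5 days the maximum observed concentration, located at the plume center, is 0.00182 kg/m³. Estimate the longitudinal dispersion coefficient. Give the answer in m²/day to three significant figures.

At the plume center C_max = M/(n_e·A·√(4πDt)), so D = M²/(4πt·(n_e·A·C_max)²).
n_e·A·C_max = 0.43 × 193 × 0.00182 = 0.1510 kg/m.
D = 4.92²/(4π × 31.5 × 0.1510²) = 2.68 m²/day.

2.68 m²/day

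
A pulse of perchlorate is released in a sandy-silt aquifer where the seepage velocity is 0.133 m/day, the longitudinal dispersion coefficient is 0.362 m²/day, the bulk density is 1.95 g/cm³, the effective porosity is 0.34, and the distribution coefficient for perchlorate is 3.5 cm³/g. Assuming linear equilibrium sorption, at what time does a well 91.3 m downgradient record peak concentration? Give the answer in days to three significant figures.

14000 days

Retardation factor R = 1 + ρ_b·K_d/n = 1 + 1.95 × 3.5/0.34 = 21.07.
Sorption retards both mechanisms: v_R = v/R = 0.006312 m/day, D_R = D/R = 0.01718 m²/day.
Peak time from v_R²t² + 2D_R t − x² = 0: t = (√(D_R² + v_R²x²) − D_R)/v_R².
√(D_R² + v_R²x²) = √(0.01718² + 0.006312² × 91.3²) = 0.5765; v_R² = 3.984e-05.
t = (0.5765 − 0.01718)/3.984e-05 = 14000 days.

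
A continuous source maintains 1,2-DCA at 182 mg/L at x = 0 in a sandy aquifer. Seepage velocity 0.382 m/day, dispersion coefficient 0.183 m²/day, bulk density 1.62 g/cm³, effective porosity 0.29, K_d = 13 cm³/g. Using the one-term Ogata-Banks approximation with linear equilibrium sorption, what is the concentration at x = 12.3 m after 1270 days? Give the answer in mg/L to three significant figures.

2.10 mg/L

Retardation factor R = 1 + ρ_b·K_d/n = 1 + 1.62 × 13/0.29 = 73.62.
Sorption retards both mechanisms: v_R = v/R = 0.005189 m/day, D_R = D/R = 0.002486 m²/day.
v_R·t = 0.005189 × 1270 = 6.59003 m; 2√(D_R t) = 3.554 m; argument = (12.3 − 6.59003)/3.554 = 1.607.
C = C₀ × ½·erfc(1.607) = 182 × 0.01152 = 2.10 mg/L.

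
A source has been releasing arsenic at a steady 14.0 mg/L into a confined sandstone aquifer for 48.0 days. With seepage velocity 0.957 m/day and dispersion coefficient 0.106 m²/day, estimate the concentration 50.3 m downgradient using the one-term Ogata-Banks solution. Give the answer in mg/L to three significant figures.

1.20 mg/L

For a continuous step input, C/C₀ ≈ ½·erfc((x−vt)/(2√(Dt))).
vt = 0.957 × 48.0 = 45.936 m and 2√(Dt) = 2√(0.106 × 48.0) = 4.511 m.
Argument (x−vt)/(2√(Dt)) = (50.3 − 45.936)/4.511 = 0.9674; ½·erfc(0.9674) = 0.08564.
C = 14.0 × 0.08564 = 1.20 mg/L.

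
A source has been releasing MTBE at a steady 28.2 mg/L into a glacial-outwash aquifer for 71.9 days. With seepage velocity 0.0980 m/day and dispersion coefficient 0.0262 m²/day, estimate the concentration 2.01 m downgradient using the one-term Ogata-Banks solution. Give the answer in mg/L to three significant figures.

For a continuous step input, C/C₀ ≈ ½·erfc((x−vt)/(2√(Dt))).
vt = 0.0980 × 71.9 = 7.0462 m and 2√(Dt) = 2√(0.0262 × 71.9) = 2.745 m.
Argument (x−vt)/(2√(Dt)) = (2.01 − 7.0462)/2.745 = -1.835; ½·erfc(-1.835) = 0.9953.
C = 28.2 × 0.9953 = 28.1 mg/L.

28.1 mg/L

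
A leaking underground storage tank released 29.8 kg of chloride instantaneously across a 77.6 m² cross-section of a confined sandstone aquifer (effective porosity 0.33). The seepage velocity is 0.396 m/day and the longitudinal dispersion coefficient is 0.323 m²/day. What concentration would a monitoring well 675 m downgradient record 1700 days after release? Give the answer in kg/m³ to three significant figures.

0.0140 kg/m³

For an instantaneous plane source, C(x,t) = M/(n_e·A·√(4πDt)) · exp(−(x−vt)²/(4Dt)), with n_e·A the pore (flow) area.
Plume center vt = 0.396 × 1700 = 673.2 m, so the well at 675 m is 1.8 m downgradient of the peak.
√(4πDt) = 83.07 m, giving peak height M/(n_e·A·√(4πDt)) = 29.8/(0.33 × 77.6 × 83.07) = 0.01401 kg/m³.
(x−vt)²/(4Dt) = (1.8)²/(4 × 0.323 × 1700) = 0.001475; exp(−0.001475) = 0.9985.
C = 0.01401 × 0.9985 = 0.0140 kg/m³.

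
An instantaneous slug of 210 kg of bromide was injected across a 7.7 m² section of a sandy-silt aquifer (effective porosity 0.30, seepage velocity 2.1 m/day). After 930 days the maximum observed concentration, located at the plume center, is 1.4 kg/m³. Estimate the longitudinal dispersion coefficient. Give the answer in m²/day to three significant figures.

0.361 m²/day

At the plume center C_max = M/(n_e·A·√(4πDt)), so D = M²/(4πt·(n_e·A·C_max)²).
n_e·A·C_max = 0.30 × 7.7 × 1.4 = 3.234 kg/m.
D = 210²/(4π × 930 × 3.234²) = 0.361 m²/day.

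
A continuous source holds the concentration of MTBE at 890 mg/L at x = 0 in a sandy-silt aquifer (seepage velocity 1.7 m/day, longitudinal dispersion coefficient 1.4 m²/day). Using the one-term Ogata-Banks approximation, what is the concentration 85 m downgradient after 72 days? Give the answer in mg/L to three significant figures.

886 mg/L

For a continuous step input, C/C₀ ≈ ½·erfc((x−vt)/(2√(Dt))).
vt = 1.7 × 72 = 122.4 m and 2√(Dt) = 2√(1.4 × 72) = 20.08 m.
Argument (x−vt)/(2√(Dt)) = (85 − 122.4)/20.08 = -1.863; ½·erfc(-1.863) = 0.9958.
C = 890 × 0.9958 = 886 mg/L.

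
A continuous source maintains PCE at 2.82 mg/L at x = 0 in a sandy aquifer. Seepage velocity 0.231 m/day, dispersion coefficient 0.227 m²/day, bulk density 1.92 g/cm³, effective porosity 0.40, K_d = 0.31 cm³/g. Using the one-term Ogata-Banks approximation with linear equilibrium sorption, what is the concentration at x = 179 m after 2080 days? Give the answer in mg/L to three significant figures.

Retardation factor R = 1 + ρ_b·K_d/n = 1 + 1.92 × 0.31/0.40 = 2.488.
Sorption retards both mechanisms: v_R = v/R = 0.09285 m/day, D_R = D/R = 0.09124 m²/day.
v_R·t = 0.09285 × 2080 = 193.128 m; 2√(D_R t) = 27.55 m; argument = (179 − 193.128)/27.55 = -0.5128.
C = C₀ × ½·erfc(-0.5128) = 2.82 × 0.7658 = 2.16 mg/L.

2.16 mg/L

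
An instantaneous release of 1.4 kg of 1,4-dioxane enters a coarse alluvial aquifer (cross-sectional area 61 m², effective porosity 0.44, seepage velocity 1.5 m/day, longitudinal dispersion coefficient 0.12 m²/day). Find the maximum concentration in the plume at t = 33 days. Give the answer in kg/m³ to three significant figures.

0.00739 kg/m³

The peak of an instantaneous 1D plume sits at x = vt; there the Gaussian factor is 1 and C_max = M/(n_e·A·√(4πDt)), where n_e·A is the pore area the mass is dissolved in.
√(4πDt) = √(4π × 0.12 × 33) = 7.054 m, so C_max = 1.4/(0.44 × 61 × 7.054) = 0.00739 kg/m³.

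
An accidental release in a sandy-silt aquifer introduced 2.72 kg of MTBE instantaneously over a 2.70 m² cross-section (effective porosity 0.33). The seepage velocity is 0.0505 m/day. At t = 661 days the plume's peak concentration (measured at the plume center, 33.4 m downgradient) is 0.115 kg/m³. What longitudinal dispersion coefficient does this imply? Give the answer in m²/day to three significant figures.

0.0848 m²/day

At the plume center C_max = M/(n_e·A·√(4πDt)), so D = M²/(4πt·(n_e·A·C_max)²).
n_e·A·C_max = 0.33 × 2.70 × 0.115 = 0.1025 kg/m.
D = 2.72²/(4π × 661 × 0.1025²) = 0.0848 m²/day.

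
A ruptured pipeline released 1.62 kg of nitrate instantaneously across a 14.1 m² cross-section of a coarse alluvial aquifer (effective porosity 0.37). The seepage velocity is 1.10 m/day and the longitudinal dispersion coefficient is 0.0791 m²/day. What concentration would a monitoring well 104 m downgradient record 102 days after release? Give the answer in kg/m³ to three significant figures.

0.00384 kg/m³

For an instantaneous plane source, C(x,t) = M/(n_e·A·√(4πDt)) · exp(−(x−vt)²/(4Dt)), with n_e·A the pore (flow) area.
Plume center vt = 1.10 × 102 = 112.2 m, so the well at 104 m is 8.2 m upgradient of the peak.
√(4πDt) = 10.07 m, giving peak height M/(n_e·A·√(4πDt)) = 1.62/(0.37 × 14.1 × 10.07) = 0.03084 kg/m³.
(x−vt)²/(4Dt) = (-8.2)²/(4 × 0.0791 × 102) = 2.083; exp(−2.083) = 0.1246.
C = 0.03084 × 0.1246 = 0.00384 kg/m³.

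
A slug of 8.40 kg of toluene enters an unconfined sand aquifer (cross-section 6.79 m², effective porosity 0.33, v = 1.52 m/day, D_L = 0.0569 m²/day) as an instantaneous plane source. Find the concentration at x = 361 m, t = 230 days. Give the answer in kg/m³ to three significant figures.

For an instantaneous plane source, C(x,t) = M/(n_e·A·√(4πDt)) · exp(−(x−vt)²/(4Dt)), with n_e·A the pore (flow) area.
Plume center vt = 1.52 × 230 = 349.6 m, so the well at 361 m is 11.4 m downgradient of the peak.
√(4πDt) = 12.82 m, giving peak height M/(n_e·A·√(4πDt)) = 8.40/(0.33 × 6.79 × 12.82) = 0.2924 kg/m³.
(x−vt)²/(4Dt) = (11.4)²/(4 × 0.0569 × 230) = 2.483; exp(−2.483) = 0.08349.
C = 0.2924 × 0.08349 = 0.0244 kg/m³.

0.0244 kg/m³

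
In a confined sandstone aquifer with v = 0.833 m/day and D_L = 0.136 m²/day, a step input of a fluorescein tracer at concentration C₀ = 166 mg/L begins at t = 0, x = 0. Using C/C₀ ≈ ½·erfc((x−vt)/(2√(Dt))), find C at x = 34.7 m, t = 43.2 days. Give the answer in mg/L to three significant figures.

107 mg/L

For a continuous step input, C/C₀ ≈ ½·erfc((x−vt)/(2√(Dt))).
vt = 0.833 × 43.2 = 35.9856 m and 2√(Dt) = 2√(0.136 × 43.2) = 4.848 m.
Argument (x−vt)/(2√(Dt)) = (34.7 − 35.9856)/4.848 = -0.2652; ½·erfc(-0.2652) = 0.6462.
C = 166 × 0.6462 = 107 mg/L.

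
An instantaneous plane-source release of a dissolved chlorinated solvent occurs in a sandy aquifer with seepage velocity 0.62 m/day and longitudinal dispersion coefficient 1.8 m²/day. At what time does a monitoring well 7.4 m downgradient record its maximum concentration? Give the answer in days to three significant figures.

8.14 days

For the 1D instantaneous-source solution, setting ∂C/∂t = 0 at fixed x gives v²t² + 2Dt − x² = 0, so t = (√(D² + v²x²) − D)/v².
√(D² + v²x²) = √(1.8² + 0.62² × 7.4²) = 4.928; v² = 0.3844.
t = (4.928 − 1.8)/0.3844 = 8.14 days (vs. the pure-advection estimate x/v = 11.9 d).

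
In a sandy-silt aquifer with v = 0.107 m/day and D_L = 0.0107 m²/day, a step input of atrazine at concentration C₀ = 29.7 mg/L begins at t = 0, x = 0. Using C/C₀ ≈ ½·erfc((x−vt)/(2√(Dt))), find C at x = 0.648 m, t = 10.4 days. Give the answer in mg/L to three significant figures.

For a continuous step input, C/C₀ ≈ ½·erfc((x−vt)/(2√(Dt))).
vt = 0.107 × 10.4 = 1.1128 m and 2√(Dt) = 2√(0.0107 × 10.4) = 0.6672 m.
Argument (x−vt)/(2√(Dt)) = (0.648 − 1.1128)/0.6672 = -0.6966; ½·erfc(-0.6966) = 0.8377.
C = 29.7 × 0.8377 = 24.9 mg/L.

24.9 mg/L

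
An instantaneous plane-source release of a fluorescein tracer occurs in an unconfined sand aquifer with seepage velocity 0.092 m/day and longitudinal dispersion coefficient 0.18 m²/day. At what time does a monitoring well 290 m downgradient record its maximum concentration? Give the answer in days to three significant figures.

For the 1D instantaneous-source solution, setting ∂C/∂t = 0 at fixed x gives v²t² + 2Dt − x² = 0, so t = (√(D² + v²x²) − D)/v².
√(D² + v²x²) = √(0.18² + 0.092² × 290²) = 26.68; v² = 0.008464.
t = (26.68 − 0.18)/0.008464 = 3130 days (vs. the pure-advection estimate x/v = 3150 d).

3130 days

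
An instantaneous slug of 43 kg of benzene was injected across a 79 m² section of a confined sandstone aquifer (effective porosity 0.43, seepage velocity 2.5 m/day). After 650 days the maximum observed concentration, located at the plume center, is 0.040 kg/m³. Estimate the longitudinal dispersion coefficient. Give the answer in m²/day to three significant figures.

0.123 m²/day

At the plume center C_max = M/(n_e·A·√(4πDt)), so D = M²/(4πt·(n_e·A·C_max)²).
n_e·A·C_max = 0.43 × 79 × 0.040 = 1.359 kg/m.
D = 43²/(4π × 650 × 1.359²) = 0.123 m²/day.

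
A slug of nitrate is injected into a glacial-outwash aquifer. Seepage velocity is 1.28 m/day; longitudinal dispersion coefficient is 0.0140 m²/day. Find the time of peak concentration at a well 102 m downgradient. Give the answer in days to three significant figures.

79.7 days

For the 1D instantaneous-source solution, setting ∂C/∂t = 0 at fixed x gives v²t² + 2Dt − x² = 0, so t = (√(D² + v²x²) − D)/v².
√(D² + v²x²) = √(0.0140² + 1.28² × 102²) = 130.6; v² = 1.6384.
t = (130.6 − 0.0140)/1.6384 = 79.7 days (vs. the pure-advection estimate x/v = 79.7 d).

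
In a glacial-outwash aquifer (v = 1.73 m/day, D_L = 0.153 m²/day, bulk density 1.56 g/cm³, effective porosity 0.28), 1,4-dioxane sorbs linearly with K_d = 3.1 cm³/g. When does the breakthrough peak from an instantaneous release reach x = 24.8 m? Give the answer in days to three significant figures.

261 days

Retardation factor R = 1 + ρ_b·K_d/n = 1 + 1.56 × 3.1/0.28 = 18.27.
Sorption retards both mechanisms: v_R = v/R = 0.09469 m/day, D_R = D/R = 0.008374 m²/day.
Peak time from v_R²t² + 2D_R t − x² = 0: t = (√(D_R² + v_R²x²) − D_R)/v_R².
√(D_R² + v_R²x²) = √(0.008374² + 0.09469² × 24.8²) = 2.348; v_R² = 0.008966.
t = (2.348 − 0.008374)/0.008966 = 261 days.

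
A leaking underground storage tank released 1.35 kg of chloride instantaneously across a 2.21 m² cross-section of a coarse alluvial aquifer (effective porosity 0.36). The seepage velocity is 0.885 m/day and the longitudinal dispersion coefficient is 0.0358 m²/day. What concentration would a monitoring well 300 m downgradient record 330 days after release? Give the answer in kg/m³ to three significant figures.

0.0366 kg/m³

For an instantaneous plane source, C(x,t) = M/(n_e·A·√(4πDt)) · exp(−(x−vt)²/(4Dt)), with n_e·A the pore (flow) area.
Plume center vt = 0.885 × 330 = 292.05 m, so the well at 300 m is 7.95 m downgradient of the peak.
√(4πDt) = 12.18 m, giving peak height M/(n_e·A·√(4πDt)) = 1.35/(0.36 × 2.21 × 12.18) = 0.1393 kg/m³.
(x−vt)²/(4Dt) = (7.95)²/(4 × 0.0358 × 330) = 1.337; exp(−1.337) = 0.2626.
C = 0.1393 × 0.2626 = 0.0366 kg/m³.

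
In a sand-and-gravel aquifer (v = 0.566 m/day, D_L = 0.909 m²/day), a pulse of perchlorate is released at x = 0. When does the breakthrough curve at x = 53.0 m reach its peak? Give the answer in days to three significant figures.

90.8 days

For the 1D instantaneous-source solution, setting ∂C/∂t = 0 at fixed x gives v²t² + 2Dt − x² = 0, so t = (√(D² + v²x²) − D)/v².
√(D² + v²x²) = √(0.909² + 0.566² × 53.0²) = 30.01; v² = 0.320356.
t = (30.01 − 0.909)/0.320356 = 90.8 days (vs. the pure-advection estimate x/v = 93.6 d).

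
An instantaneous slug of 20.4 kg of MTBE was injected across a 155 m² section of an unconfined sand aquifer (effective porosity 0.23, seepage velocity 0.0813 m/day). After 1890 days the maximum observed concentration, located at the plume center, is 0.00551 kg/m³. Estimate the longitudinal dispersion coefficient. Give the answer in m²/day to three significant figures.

0.454 m²/day

At the plume center C_max = M/(n_e·A·√(4πDt)), so D = M²/(4πt·(n_e·A·C_max)²).
n_e·A·C_max = 0.23 × 155 × 0.00551 = 0.1964 kg/m.
D = 20.4²/(4π × 1890 × 0.1964²) = 0.454 m²/day.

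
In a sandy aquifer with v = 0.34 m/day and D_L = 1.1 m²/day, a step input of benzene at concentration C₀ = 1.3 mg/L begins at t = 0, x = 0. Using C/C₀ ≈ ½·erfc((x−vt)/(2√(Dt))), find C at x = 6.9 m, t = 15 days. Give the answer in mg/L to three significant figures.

0.490 mg/L

For a continuous step input, C/C₀ ≈ ½·erfc((x−vt)/(2√(Dt))).
vt = 0.34 × 15 = 5.1 m and 2√(Dt) = 2√(1.1 × 15) = 8.124 m.
Argument (x−vt)/(2√(Dt)) = (6.9 − 5.1)/8.124 = 0.2216; ½·erfc(0.2216) = 0.3770.
C = 1.3 × 0.3770 = 0.490 mg/L.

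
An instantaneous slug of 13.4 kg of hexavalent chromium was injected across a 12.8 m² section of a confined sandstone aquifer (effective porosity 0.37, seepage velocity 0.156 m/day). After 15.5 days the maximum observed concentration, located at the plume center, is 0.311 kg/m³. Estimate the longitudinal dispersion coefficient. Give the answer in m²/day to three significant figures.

At the plume center C_max = M/(n_e·A·√(4πDt)), so D = M²/(4πt·(n_e·A·C_max)²).
n_e·A·C_max = 0.37 × 12.8 × 0.311 = 1.473 kg/m.
D = 13.4²/(4π × 15.5 × 1.473²) = 0.425 m²/day.

0.425 m²/day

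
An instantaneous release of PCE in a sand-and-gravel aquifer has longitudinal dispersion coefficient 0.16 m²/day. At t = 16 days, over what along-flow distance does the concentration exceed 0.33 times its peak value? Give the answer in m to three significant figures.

6.74 m

The plume is Gaussian with σ = √(2Dt) = √(2 × 0.16 × 16) = 2.263 m.
C/C_peak = exp(−Δx²/(2σ²)) = 0.33 ⇒ Δx = σ·√(−2 ln 0.33) = 2.263 × 1.489 = 3.370 m.
Width = 2Δx = 6.74 m.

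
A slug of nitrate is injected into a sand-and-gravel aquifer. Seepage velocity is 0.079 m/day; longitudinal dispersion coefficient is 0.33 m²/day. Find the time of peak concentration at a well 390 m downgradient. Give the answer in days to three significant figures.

For the 1D instantaneous-source solution, setting ∂C/∂t = 0 at fixed x gives v²t² + 2Dt − x² = 0, so t = (√(D² + v²x²) − D)/v².
√(D² + v²x²) = √(0.33² + 0.079² × 390²) = 30.81; v² = 0.006241.
t = (30.81 − 0.33)/0.006241 = 4880 days (vs. the pure-advection estimate x/v = 4940 d).

4880 days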